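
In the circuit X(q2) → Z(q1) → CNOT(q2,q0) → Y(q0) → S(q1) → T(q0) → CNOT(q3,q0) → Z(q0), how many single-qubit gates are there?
6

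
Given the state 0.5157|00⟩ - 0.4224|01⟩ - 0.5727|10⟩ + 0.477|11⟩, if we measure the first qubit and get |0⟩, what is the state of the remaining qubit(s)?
0.7736|0⟩ - 0.6337|1⟩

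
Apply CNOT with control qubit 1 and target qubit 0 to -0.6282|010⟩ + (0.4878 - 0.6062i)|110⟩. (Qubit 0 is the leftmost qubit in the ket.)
(0.4878 - 0.6062i)|010⟩ - 0.6282|110⟩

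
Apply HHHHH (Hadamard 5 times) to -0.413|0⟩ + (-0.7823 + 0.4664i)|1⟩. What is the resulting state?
(-0.8452 + 0.3298i)|0⟩ + (0.2611 - 0.3298i)|1⟩

H² = I, so H^5 = H: a single Hadamard. With (a, b) = (-0.413, (-0.7823 + 0.4664i)), H gives ((a + b)/√2, (a − b)/√2) = ((-0.8452 + 0.3298i), (0.2611 - 0.3298i)).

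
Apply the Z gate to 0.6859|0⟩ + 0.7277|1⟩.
0.6859|0⟩ - 0.7277|1⟩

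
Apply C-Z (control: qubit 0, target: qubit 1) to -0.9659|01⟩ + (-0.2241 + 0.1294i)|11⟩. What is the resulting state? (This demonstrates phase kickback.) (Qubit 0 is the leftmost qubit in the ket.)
-0.9659|01⟩ + (0.2241 - 0.1294i)|11⟩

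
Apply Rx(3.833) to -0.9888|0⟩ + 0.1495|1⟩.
(0.3351 - 0.1407i)|0⟩ + (-0.05066 + 0.9303i)|1⟩

Rx(3.833) = [[cos(θ/2), −i·sin(θ/2)], [−i·sin(θ/2), cos(θ/2)]]; θ = 3.833, cos(θ/2) ≈ -0.338859, sin(θ/2) ≈ 0.940837.
With a = amp(|0⟩) = -0.9888 and b = amp(|1⟩) = 0.1495:
new amp(|0⟩) = (-0.338859)·a + (-0.940837i)·b = (0.3351 - 0.1407i)
new amp(|1⟩) = (-0.940837i)·a + (-0.338859)·b = (-0.05066 + 0.9303i)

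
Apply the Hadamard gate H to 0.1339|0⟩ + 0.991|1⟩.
0.7954|0⟩ - 0.6061|1⟩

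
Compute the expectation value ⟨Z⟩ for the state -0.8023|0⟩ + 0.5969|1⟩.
0.2874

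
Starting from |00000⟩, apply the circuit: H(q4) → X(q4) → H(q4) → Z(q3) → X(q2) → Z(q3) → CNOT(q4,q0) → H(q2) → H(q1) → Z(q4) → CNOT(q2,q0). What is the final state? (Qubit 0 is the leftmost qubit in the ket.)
1/2|00000⟩ + 1/2|01000⟩ - 1/2|10100⟩ - 1/2|11100⟩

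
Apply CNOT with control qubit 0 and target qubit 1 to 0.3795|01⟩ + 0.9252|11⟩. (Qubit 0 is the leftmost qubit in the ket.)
0.3795|01⟩ + 0.9252|10⟩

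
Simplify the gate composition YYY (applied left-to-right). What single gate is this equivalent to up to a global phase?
Y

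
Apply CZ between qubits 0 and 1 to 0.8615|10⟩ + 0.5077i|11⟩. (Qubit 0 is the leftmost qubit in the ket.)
0.8615|10⟩ - 0.5077i|11⟩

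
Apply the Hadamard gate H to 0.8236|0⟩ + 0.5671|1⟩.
0.9834|0⟩ + 0.1814|1⟩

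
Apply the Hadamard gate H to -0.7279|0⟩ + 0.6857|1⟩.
-0.02984|0⟩ - 0.9996|1⟩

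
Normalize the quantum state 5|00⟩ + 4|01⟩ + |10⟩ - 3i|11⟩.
0.7001|00⟩ + 0.5601|01⟩ + 0.14|10⟩ - 0.4201i|11⟩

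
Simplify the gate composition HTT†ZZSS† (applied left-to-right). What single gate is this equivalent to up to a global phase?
H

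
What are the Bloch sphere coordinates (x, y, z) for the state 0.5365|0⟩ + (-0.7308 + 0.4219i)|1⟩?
(-0.7841, 0.4527, -0.4242)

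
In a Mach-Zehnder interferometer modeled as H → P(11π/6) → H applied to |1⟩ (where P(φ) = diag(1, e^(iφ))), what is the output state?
(0.06699 + 0.25i)|0⟩ + (0.933 - 0.25i)|1⟩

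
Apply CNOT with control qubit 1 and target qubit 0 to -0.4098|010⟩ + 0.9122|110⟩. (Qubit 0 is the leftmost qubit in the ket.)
0.9122|010⟩ - 0.4098|110⟩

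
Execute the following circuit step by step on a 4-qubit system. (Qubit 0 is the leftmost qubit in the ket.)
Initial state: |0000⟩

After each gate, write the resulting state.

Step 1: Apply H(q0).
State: 1/√2|0000⟩ + 1/√2|1000⟩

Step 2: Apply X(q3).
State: 1/√2|0001⟩ + 1/√2|1001⟩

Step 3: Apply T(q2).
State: 1/√2|0001⟩ + 1/√2|1001⟩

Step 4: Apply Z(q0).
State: 1/√2|0001⟩ - 1/√2|1001⟩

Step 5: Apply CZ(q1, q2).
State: 1/√2|0001⟩ - 1/√2|1001⟩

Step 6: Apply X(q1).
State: 1/√2|0101⟩ - 1/√2|1101⟩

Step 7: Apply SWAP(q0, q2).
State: 1/√2|0101⟩ - 1/√2|0111⟩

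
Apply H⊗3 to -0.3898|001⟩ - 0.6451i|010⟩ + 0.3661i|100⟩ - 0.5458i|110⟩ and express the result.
(-0.1378 - 0.2916i)|000⟩ + (0.1378 - 0.2916i)|001⟩ + (-0.1378 + 0.5505i)|010⟩ + (0.1378 + 0.5505i)|011⟩ + (-0.1378 - 0.1645i)|100⟩ + (0.1378 - 0.1645i)|101⟩ + (-0.1378 - 0.09433i)|110⟩ + (0.1378 - 0.09433i)|111⟩

H⊗3 gives amp(|y⟩) = (1/2√2) Σ_x (−1)^(x·y) amp(|x⟩), where x·y is the number of positions in which both x and y have a 1.
|000⟩: (-0.3898 - 0.6451i + 0.3661i - 0.5458i)/(2√2) = (-0.1378 - 0.2916i)
|001⟩: (0.3898 - 0.6451i + 0.3661i - 0.5458i)/(2√2) = (0.1378 - 0.2916i)
|010⟩: (-0.3898 + 0.6451i + 0.3661i + 0.5458i)/(2√2) = (-0.1378 + 0.5505i)
|011⟩: (0.3898 + 0.6451i + 0.3661i + 0.5458i)/(2√2) = (0.1378 + 0.5505i)
|100⟩: (-0.3898 - 0.6451i - 0.3661i + 0.5458i)/(2√2) = (-0.1378 - 0.1645i)
|101⟩: (0.3898 - 0.6451i - 0.3661i + 0.5458i)/(2√2) = (0.1378 - 0.1645i)
|110⟩: (-0.3898 + 0.6451i - 0.3661i - 0.5458i)/(2√2) = (-0.1378 - 0.09433i)
|111⟩: (0.3898 + 0.6451i - 0.3661i - 0.5458i)/(2√2) = (0.1378 - 0.09433i)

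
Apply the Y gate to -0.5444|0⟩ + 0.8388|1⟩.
-0.8388i|0⟩ - 0.5444i|1⟩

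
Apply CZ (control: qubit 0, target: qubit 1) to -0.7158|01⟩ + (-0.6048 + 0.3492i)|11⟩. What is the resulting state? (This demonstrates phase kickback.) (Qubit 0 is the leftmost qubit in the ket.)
-0.7158|01⟩ + (0.6048 - 0.3492i)|11⟩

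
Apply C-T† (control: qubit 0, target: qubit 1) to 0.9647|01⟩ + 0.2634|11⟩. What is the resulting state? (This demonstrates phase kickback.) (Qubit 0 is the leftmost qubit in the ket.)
0.9647|01⟩ + (0.1863 - 0.1863i)|11⟩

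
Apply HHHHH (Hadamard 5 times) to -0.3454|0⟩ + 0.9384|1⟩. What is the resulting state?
0.4193|0⟩ - 0.9078|1⟩

H² = I, so H^5 = H: a single Hadamard. With (a, b) = (-0.3454, 0.9384), H gives ((a + b)/√2, (a − b)/√2) = (0.4193, -0.9078).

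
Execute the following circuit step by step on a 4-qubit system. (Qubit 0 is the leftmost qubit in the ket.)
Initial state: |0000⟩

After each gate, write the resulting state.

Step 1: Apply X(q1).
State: |0100⟩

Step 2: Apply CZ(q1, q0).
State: |0100⟩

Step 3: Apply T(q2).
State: |0100⟩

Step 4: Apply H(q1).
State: 1/√2|0000⟩ - 1/√2|0100⟩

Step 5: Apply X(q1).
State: -1/√2|0000⟩ + 1/√2|0100⟩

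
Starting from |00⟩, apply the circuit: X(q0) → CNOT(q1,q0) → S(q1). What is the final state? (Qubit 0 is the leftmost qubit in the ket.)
|10⟩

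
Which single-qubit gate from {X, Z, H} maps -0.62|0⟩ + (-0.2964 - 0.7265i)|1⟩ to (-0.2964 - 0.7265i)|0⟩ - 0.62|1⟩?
X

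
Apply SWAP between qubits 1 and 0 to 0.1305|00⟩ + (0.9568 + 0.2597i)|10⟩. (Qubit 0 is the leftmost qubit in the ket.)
0.1305|00⟩ + (0.9568 + 0.2597i)|01⟩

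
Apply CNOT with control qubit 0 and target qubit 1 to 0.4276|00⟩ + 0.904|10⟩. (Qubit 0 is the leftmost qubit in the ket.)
0.4276|00⟩ + 0.904|11⟩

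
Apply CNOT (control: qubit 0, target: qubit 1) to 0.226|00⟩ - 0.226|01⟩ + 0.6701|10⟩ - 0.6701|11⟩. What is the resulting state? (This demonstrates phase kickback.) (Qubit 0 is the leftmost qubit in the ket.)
0.226|00⟩ - 0.226|01⟩ - 0.6701|10⟩ + 0.6701|11⟩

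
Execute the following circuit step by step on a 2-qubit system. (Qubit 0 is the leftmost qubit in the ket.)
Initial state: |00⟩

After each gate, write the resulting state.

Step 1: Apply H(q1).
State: 1/√2|00⟩ + 1/√2|01⟩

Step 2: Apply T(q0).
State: 1/√2|00⟩ + 1/√2|01⟩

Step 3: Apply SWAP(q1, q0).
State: 1/√2|00⟩ + 1/√2|10⟩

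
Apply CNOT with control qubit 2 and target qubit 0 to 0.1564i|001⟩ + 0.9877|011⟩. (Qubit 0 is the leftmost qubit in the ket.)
0.1564i|101⟩ + 0.9877|111⟩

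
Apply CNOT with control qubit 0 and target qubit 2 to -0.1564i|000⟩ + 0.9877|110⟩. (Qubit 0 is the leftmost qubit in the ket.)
-0.1564i|000⟩ + 0.9877|111⟩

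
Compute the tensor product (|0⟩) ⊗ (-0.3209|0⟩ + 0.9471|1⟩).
-0.3209|00⟩ + 0.9471|01⟩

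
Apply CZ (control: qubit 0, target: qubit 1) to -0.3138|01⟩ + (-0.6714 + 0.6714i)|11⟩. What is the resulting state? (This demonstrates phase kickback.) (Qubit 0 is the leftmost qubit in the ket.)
-0.3138|01⟩ + (0.6714 - 0.6714i)|11⟩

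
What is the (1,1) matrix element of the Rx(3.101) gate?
0.02029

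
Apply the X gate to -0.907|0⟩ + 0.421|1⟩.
0.421|0⟩ - 0.907|1⟩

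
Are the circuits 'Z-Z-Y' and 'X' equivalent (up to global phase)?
No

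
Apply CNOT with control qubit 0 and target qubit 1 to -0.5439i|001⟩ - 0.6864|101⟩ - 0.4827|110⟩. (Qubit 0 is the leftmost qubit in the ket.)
-0.5439i|001⟩ - 0.4827|100⟩ - 0.6864|111⟩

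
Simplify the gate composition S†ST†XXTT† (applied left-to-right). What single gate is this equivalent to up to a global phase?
T†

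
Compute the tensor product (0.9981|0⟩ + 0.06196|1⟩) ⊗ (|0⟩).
0.9981|00⟩ + 0.06196|10⟩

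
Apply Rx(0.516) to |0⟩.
0.9669|0⟩ - 0.2551i|1⟩

Rx(0.516) = [[cos(θ/2), −i·sin(θ/2)], [−i·sin(θ/2), cos(θ/2)]]; θ = 0.516, cos(θ/2) ≈ 0.966902, sin(θ/2) ≈ 0.255147.
With a = amp(|0⟩) = 1 and b = amp(|1⟩) = 0:
new amp(|0⟩) = (0.966902)·a + (-0.255147i)·b = 0.9669
new amp(|1⟩) = (-0.255147i)·a + (0.966902)·b = -0.2551i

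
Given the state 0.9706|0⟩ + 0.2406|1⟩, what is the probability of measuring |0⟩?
0.9421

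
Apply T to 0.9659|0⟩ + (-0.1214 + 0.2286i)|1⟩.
0.9659|0⟩ + (-0.2475 + 0.0758i)|1⟩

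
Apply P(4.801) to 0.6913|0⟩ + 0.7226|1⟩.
0.6913|0⟩ + (0.06395 - 0.7198i)|1⟩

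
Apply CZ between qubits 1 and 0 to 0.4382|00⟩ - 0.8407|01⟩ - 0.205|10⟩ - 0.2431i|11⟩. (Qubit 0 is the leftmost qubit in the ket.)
0.4382|00⟩ - 0.8407|01⟩ - 0.205|10⟩ + 0.2431i|11⟩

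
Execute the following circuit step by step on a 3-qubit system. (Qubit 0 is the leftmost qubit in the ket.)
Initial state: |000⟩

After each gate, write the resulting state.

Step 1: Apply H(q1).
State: 1/√2|000⟩ + 1/√2|010⟩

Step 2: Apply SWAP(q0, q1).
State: 1/√2|000⟩ + 1/√2|100⟩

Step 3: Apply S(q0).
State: 1/√2|000⟩ + (1/√2)i|100⟩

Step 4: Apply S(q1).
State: 1/√2|000⟩ + (1/√2)i|100⟩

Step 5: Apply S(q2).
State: 1/√2|000⟩ + (1/√2)i|100⟩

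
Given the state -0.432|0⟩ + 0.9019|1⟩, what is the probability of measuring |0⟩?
0.1866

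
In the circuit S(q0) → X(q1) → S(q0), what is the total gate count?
3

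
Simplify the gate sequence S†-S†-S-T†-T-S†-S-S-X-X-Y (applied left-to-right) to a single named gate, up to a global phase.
Y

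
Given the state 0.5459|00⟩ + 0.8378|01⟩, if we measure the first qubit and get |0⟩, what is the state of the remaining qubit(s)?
0.5459|0⟩ + 0.8378|1⟩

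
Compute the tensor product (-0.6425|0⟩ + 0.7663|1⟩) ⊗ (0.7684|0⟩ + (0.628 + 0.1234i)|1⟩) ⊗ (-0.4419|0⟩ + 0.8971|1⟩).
0.2182|000⟩ - 0.4429|001⟩ + (0.1783 + 0.03504i)|010⟩ + (-0.362 - 0.07113i)|011⟩ - 0.2602|100⟩ + 0.5282|101⟩ + (-0.2127 - 0.04179i)|110⟩ + (0.4317 + 0.08483i)|111⟩

amp(|b₁b₂…⟩) = product of the factor amplitudes for bits b₁, b₂, …; only kets whose every factor amplitude is nonzero survive.
|000⟩: (-0.6425)(0.7684)(-0.4419) = 0.2182
|001⟩: (-0.6425)(0.7684)(0.8971) = -0.4429
|010⟩: (-0.6425)(0.628 + 0.1234i)(-0.4419) = (0.1783 + 0.03504i)
|011⟩: (-0.6425)(0.628 + 0.1234i)(0.8971) = (-0.362 - 0.07113i)
|100⟩: (0.7663)(0.7684)(-0.4419) = -0.2602
|101⟩: (0.7663)(0.7684)(0.8971) = 0.5282
|110⟩: (0.7663)(0.628 + 0.1234i)(-0.4419) = (-0.2127 - 0.04179i)
|111⟩: (0.7663)(0.628 + 0.1234i)(0.8971) = (0.4317 + 0.08483i)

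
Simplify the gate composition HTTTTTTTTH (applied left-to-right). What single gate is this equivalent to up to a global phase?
I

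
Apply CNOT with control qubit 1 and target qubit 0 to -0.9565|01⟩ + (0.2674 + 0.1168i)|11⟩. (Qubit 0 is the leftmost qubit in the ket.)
(0.2674 + 0.1168i)|01⟩ - 0.9565|11⟩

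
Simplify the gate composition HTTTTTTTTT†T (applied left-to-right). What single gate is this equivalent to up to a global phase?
H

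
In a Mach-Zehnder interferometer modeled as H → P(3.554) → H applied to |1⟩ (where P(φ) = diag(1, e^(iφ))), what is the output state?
(0.9581 + 0.2004i)|0⟩ + (0.04192 - 0.2004i)|1⟩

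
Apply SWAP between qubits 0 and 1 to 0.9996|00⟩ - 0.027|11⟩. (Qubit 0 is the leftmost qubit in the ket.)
0.9996|00⟩ - 0.027|11⟩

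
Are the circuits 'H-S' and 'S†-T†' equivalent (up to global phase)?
No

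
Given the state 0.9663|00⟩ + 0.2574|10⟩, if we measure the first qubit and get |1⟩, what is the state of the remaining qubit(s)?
|0⟩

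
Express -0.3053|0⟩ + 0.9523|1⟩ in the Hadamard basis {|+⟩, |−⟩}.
0.4575|+⟩ - 0.8893|−⟩

With |ψ⟩ = α|0⟩ + β|1⟩, the Hadamard-basis coefficients are ⟨+|ψ⟩ = (α + β)/√2 and ⟨−|ψ⟩ = (α − β)/√2.
Here α = -0.3053, β = 0.9523: (α + β)/√2 = 0.4575, (α − β)/√2 = -0.8893.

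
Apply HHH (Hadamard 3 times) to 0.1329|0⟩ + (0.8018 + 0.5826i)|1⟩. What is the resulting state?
(0.6609 + 0.412i)|0⟩ + (-0.473 - 0.412i)|1⟩

H² = I, so H^3 = H: a single Hadamard. With (a, b) = (0.1329, (0.8018 + 0.5826i)), H gives ((a + b)/√2, (a − b)/√2) = ((0.6609 + 0.412i), (-0.473 - 0.412i)).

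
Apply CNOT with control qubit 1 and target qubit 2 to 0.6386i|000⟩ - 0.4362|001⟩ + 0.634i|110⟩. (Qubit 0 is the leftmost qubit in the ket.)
0.6386i|000⟩ - 0.4362|001⟩ + 0.634i|111⟩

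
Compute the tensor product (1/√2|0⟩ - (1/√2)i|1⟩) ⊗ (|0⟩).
1/√2|00⟩ - (1/√2)i|10⟩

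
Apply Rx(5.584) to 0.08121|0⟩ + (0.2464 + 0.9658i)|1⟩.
(0.2545 - 0.0844i)|0⟩ + (-0.2315 - 0.9352i)|1⟩

Rx(5.584) = [[cos(θ/2), −i·sin(θ/2)], [−i·sin(θ/2), cos(θ/2)]]; θ = 5.584, cos(θ/2) ≈ -0.939512, sin(θ/2) ≈ 0.342515.
With a = amp(|0⟩) = 0.08121 and b = amp(|1⟩) = (0.2464 + 0.9658i):
new amp(|0⟩) = (-0.939512)·a + (-0.342515i)·b = (0.2545 - 0.0844i)
new amp(|1⟩) = (-0.342515i)·a + (-0.939512)·b = (-0.2315 - 0.9352i)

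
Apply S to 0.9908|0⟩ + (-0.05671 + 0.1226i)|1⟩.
0.9908|0⟩ + (-0.1226 - 0.05671i)|1⟩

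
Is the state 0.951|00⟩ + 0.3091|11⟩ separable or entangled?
Entangled

Writing the state as a|00⟩ + b|01⟩ + c|10⟩ + d|11⟩, it is a product state iff ad − bc = 0.
Here (a, b, c, d) = (0.951, 0, 0, 0.3091): ad − bc = (0.951)(0.3091) − (0)(0) = 0.294 ≠ 0, so the state is entangled.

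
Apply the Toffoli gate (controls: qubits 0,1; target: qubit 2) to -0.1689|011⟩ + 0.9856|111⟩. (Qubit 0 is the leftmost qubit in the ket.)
-0.1689|011⟩ + 0.9856|110⟩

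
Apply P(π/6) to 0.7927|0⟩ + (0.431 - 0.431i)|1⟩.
0.7927|0⟩ + (0.5888 - 0.1578i)|1⟩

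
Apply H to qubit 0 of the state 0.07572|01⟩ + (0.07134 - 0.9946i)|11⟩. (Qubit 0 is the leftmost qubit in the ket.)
(0.104 - 0.7033i)|01⟩ + (0.003097 + 0.7033i)|11⟩

H on qubit 0 mixes each pair of kets that differ only in qubit 0: amplitudes (a, b) of (|…0…⟩, |…1…⟩) become ((a + b)/√2, (a − b)/√2). Kets absent from the input have amplitude 0.
(|01⟩, |11⟩): (a, b) = (0.07572, (0.07134 - 0.9946i)) → ((0.104 - 0.7033i), (0.003097 + 0.7033i))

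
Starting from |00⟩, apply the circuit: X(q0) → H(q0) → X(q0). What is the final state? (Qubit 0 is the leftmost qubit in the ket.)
-1/√2|00⟩ + 1/√2|10⟩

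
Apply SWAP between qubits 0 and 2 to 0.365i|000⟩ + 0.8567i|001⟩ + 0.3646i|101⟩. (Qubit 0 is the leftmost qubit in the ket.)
0.365i|000⟩ + 0.8567i|100⟩ + 0.3646i|101⟩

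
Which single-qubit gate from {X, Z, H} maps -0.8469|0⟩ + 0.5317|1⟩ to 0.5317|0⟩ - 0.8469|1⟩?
X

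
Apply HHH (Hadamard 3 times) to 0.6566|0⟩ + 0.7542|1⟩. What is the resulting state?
0.9976|0⟩ - 0.06901|1⟩

H² = I, so H^3 = H: a single Hadamard. With (a, b) = (0.6566, 0.7542), H gives ((a + b)/√2, (a − b)/√2) = (0.9976, -0.06901).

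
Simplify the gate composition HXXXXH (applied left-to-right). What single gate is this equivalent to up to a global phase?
I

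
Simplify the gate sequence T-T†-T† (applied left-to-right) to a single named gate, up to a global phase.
T†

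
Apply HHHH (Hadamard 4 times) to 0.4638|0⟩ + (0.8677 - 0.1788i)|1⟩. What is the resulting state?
0.4638|0⟩ + (0.8677 - 0.1788i)|1⟩

H² = I, so an even number of Hadamards cancels: H^4 = I and the state is unchanged.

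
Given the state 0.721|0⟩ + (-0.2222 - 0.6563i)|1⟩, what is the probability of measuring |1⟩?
0.4801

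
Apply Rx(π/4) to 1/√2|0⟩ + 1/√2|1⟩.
(0.6533 - 0.2706i)|0⟩ + (0.6533 - 0.2706i)|1⟩

Rx(π/4) = [[cos(θ/2), −i·sin(θ/2)], [−i·sin(θ/2), cos(θ/2)]]; θ = π/4, cos(θ/2) ≈ 0.92388, sin(θ/2) ≈ 0.382683.
With a = amp(|0⟩) = 1/√2 and b = amp(|1⟩) = 1/√2:
new amp(|0⟩) = (0.92388)·a + (-0.382683i)·b = (0.6533 - 0.2706i)
new amp(|1⟩) = (-0.382683i)·a + (0.92388)·b = (0.6533 - 0.2706i)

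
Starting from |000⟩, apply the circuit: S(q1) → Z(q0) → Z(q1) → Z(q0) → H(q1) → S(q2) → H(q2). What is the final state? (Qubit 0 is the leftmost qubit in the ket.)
1/2|000⟩ + 1/2|001⟩ + 1/2|010⟩ + 1/2|011⟩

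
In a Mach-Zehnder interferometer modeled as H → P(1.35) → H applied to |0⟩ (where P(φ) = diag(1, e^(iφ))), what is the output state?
(0.6095 + 0.4879i)|0⟩ + (0.3905 - 0.4879i)|1⟩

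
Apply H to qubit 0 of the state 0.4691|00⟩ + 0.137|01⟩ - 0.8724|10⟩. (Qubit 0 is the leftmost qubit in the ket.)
-0.2852|00⟩ + 0.09687|01⟩ + 0.9486|10⟩ + 0.09687|11⟩

H on qubit 0 mixes each pair of kets that differ only in qubit 0: amplitudes (a, b) of (|…0…⟩, |…1…⟩) become ((a + b)/√2, (a − b)/√2). Kets absent from the input have amplitude 0.
(|00⟩, |10⟩): (a, b) = (0.4691, -0.8724) → (-0.2852, 0.9486)
(|01⟩, |11⟩): (a, b) = (0.137, 0) → (0.09687, 0.09687)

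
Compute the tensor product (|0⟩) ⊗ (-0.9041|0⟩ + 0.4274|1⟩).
-0.9041|00⟩ + 0.4274|01⟩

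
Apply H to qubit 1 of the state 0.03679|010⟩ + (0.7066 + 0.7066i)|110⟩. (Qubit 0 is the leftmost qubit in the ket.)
0.02601|000⟩ - 0.02601|010⟩ + (0.4996 + 0.4996i)|100⟩ + (-0.4996 - 0.4996i)|110⟩

H on qubit 1 mixes each pair of kets that differ only in qubit 1: amplitudes (a, b) of (|…0…⟩, |…1…⟩) become ((a + b)/√2, (a − b)/√2). Kets absent from the input have amplitude 0.
(|000⟩, |010⟩): (a, b) = (0, 0.03679) → (0.02601, -0.02601)
(|100⟩, |110⟩): (a, b) = (0, (0.7066 + 0.7066i)) → ((0.4996 + 0.4996i), (-0.4996 - 0.4996i))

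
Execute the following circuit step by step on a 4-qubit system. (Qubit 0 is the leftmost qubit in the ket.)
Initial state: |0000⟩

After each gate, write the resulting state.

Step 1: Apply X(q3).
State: |0001⟩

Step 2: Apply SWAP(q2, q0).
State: |0001⟩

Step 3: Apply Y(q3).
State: -i|0000⟩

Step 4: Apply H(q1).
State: -(1/√2)i|0000⟩ - (1/√2)i|0100⟩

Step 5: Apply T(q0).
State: -(1/√2)i|0000⟩ - (1/√2)i|0100⟩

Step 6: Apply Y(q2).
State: 1/√2|0010⟩ + 1/√2|0110⟩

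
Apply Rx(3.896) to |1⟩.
-0.9297i|0⟩ - 0.3683|1⟩

Rx(3.896) = [[cos(θ/2), −i·sin(θ/2)], [−i·sin(θ/2), cos(θ/2)]]; θ = 3.896, cos(θ/2) ≈ -0.368322, sin(θ/2) ≈ 0.929698.
With a = amp(|0⟩) = 0 and b = amp(|1⟩) = 1:
new amp(|0⟩) = (-0.368322)·a + (-0.929698i)·b = -0.9297i
new amp(|1⟩) = (-0.929698i)·a + (-0.368322)·b = -0.3683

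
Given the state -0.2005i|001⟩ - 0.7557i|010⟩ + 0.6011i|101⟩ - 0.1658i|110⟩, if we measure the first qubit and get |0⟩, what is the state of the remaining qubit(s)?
-0.2564i|01⟩ - 0.9666i|10⟩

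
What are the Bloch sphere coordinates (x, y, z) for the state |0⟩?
(0, 0, 1)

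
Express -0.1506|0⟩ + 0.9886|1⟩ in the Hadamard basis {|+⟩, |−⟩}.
0.5926|+⟩ - 0.8055|−⟩

With |ψ⟩ = α|0⟩ + β|1⟩, the Hadamard-basis coefficients are ⟨+|ψ⟩ = (α + β)/√2 and ⟨−|ψ⟩ = (α − β)/√2.
Here α = -0.1506, β = 0.9886: (α + β)/√2 = 0.5926, (α − β)/√2 = -0.8055.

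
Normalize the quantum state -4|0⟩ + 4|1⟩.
-1/√2|0⟩ + 1/√2|1⟩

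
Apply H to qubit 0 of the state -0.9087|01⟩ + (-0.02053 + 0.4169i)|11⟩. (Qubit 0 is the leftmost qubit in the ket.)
(-0.6571 + 0.2948i)|01⟩ + (-0.628 - 0.2948i)|11⟩

H on qubit 0 mixes each pair of kets that differ only in qubit 0: amplitudes (a, b) of (|…0…⟩, |…1…⟩) become ((a + b)/√2, (a − b)/√2). Kets absent from the input have amplitude 0.
(|01⟩, |11⟩): (a, b) = (-0.9087, (-0.02053 + 0.4169i)) → ((-0.6571 + 0.2948i), (-0.628 - 0.2948i))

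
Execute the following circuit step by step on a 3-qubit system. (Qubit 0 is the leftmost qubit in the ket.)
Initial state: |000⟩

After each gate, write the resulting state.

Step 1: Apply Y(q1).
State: i|010⟩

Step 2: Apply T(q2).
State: i|010⟩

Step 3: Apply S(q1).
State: -|010⟩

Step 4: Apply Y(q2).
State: -i|011⟩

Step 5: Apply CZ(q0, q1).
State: -i|011⟩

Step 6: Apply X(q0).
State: -i|111⟩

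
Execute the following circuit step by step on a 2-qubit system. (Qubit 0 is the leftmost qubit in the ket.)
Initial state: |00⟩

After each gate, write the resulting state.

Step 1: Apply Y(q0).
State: i|10⟩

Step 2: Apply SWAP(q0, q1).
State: i|01⟩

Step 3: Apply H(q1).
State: (1/√2)i|00⟩ - (1/√2)i|01⟩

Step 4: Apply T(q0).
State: (1/√2)i|00⟩ - (1/√2)i|01⟩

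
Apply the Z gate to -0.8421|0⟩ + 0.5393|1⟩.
-0.8421|0⟩ - 0.5393|1⟩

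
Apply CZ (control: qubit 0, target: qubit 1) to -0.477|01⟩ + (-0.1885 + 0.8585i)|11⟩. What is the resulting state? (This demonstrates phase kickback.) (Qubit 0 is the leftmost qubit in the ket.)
-0.477|01⟩ + (0.1885 - 0.8585i)|11⟩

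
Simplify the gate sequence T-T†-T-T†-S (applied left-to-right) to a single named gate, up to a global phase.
S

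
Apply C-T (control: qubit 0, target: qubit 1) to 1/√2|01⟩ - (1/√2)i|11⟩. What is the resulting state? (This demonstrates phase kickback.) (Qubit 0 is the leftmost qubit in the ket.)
1/√2|01⟩ + (1/2 - (1/2)i)|11⟩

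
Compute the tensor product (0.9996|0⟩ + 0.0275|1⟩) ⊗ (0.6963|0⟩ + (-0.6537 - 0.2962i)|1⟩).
0.696|00⟩ + (-0.6534 - 0.2961i)|01⟩ + 0.01915|10⟩ + (-0.01798 - 0.008146i)|11⟩

amp(|b₁b₂…⟩) = product of the factor amplitudes for bits b₁, b₂, …; only kets whose every factor amplitude is nonzero survive.
|00⟩: (0.9996)(0.6963) = 0.696
|01⟩: (0.9996)(-0.6537 - 0.2962i) = (-0.6534 - 0.2961i)
|10⟩: (0.0275)(0.6963) = 0.01915
|11⟩: (0.0275)(-0.6537 - 0.2962i) = (-0.01798 - 0.008146i)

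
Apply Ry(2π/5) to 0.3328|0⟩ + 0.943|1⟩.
-0.285|0⟩ + 0.9585|1⟩

Ry(2π/5) = [[cos(θ/2), −sin(θ/2)], [sin(θ/2), cos(θ/2)]]; θ = 2π/5, cos(θ/2) ≈ 0.809017, sin(θ/2) ≈ 0.587785.
With a = amp(|0⟩) = 0.3328 and b = amp(|1⟩) = 0.943:
new amp(|0⟩) = (0.809017)·a + (-0.587785)·b = -0.285
new amp(|1⟩) = (0.587785)·a + (0.809017)·b = 0.9585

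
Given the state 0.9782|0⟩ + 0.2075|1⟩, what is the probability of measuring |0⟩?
0.9569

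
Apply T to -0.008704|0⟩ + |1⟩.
-0.008704|0⟩ + (1/√2 + (1/√2)i)|1⟩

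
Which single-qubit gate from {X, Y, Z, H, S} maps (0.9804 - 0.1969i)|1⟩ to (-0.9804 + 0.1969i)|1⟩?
Z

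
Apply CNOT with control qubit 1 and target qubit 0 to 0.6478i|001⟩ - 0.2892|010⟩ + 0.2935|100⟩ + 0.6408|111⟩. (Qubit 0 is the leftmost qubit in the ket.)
0.6478i|001⟩ + 0.6408|011⟩ + 0.2935|100⟩ - 0.2892|110⟩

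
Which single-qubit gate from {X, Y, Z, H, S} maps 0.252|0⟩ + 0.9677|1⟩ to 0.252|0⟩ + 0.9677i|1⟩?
S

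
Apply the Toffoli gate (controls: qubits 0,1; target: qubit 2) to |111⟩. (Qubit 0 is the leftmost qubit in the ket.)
|110⟩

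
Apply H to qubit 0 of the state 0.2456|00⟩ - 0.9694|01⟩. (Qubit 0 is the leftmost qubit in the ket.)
0.1737|00⟩ - 0.6855|01⟩ + 0.1737|10⟩ - 0.6855|11⟩

H on qubit 0 mixes each pair of kets that differ only in qubit 0: amplitudes (a, b) of (|…0…⟩, |…1…⟩) become ((a + b)/√2, (a − b)/√2). Kets absent from the input have amplitude 0.
(|00⟩, |10⟩): (a, b) = (0.2456, 0) → (0.1737, 0.1737)
(|01⟩, |11⟩): (a, b) = (-0.9694, 0) → (-0.6855, -0.6855)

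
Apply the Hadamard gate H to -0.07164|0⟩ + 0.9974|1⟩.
0.6546|0⟩ - 0.7559|1⟩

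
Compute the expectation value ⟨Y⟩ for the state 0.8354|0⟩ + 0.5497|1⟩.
0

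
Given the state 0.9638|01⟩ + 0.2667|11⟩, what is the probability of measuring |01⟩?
0.9289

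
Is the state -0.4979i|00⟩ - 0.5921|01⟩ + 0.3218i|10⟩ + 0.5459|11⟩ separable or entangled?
Entangled

Writing the state as a|00⟩ + b|01⟩ + c|10⟩ + d|11⟩, it is a product state iff ad − bc = 0.
Here (a, b, c, d) = (-0.4979i, -0.5921, 0.3218i, 0.5459): ad − bc = (-0.4979i)(0.5459) − (-0.5921)(0.3218i) = -0.08127i ≠ 0, so the state is entangled.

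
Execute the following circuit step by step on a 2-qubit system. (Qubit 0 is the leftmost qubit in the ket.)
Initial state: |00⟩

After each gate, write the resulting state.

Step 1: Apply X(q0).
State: |10⟩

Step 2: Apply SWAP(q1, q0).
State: |01⟩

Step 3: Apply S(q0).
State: |01⟩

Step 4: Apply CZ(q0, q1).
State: |01⟩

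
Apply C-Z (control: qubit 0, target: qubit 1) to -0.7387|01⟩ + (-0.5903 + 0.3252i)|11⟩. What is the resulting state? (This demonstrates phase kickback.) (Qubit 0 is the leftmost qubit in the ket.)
-0.7387|01⟩ + (0.5903 - 0.3252i)|11⟩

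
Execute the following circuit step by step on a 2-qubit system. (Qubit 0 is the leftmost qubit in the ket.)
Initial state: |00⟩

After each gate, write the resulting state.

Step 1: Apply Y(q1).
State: i|01⟩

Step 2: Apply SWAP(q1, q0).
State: i|10⟩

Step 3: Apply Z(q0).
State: -i|10⟩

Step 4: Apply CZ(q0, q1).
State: -i|10⟩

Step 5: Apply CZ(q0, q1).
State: -i|10⟩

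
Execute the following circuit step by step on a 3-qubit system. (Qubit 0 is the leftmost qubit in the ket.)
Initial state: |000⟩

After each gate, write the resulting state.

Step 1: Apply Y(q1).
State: i|010⟩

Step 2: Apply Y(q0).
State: -|110⟩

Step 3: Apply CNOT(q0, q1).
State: -|100⟩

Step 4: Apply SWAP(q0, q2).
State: -|001⟩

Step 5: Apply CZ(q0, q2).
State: -|001⟩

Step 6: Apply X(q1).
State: -|011⟩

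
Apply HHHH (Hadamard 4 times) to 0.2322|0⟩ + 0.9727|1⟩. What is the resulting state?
0.2322|0⟩ + 0.9727|1⟩

H² = I, so an even number of Hadamards cancels: H^4 = I and the state is unchanged.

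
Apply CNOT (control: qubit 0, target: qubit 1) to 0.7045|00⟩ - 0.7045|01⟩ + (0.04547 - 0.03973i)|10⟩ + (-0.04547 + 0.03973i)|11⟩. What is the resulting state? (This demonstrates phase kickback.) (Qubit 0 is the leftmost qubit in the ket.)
0.7045|00⟩ - 0.7045|01⟩ + (-0.04547 + 0.03973i)|10⟩ + (0.04547 - 0.03973i)|11⟩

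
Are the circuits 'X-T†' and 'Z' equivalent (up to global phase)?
No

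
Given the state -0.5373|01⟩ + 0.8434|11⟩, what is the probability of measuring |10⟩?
0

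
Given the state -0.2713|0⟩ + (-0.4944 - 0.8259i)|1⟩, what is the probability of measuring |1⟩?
0.9265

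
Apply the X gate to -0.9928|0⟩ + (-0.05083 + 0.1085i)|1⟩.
(-0.05083 + 0.1085i)|0⟩ - 0.9928|1⟩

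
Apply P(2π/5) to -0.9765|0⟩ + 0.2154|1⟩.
-0.9765|0⟩ + (0.06656 + 0.2049i)|1⟩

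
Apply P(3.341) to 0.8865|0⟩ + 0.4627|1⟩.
0.8865|0⟩ + (-0.4535 - 0.09166i)|1⟩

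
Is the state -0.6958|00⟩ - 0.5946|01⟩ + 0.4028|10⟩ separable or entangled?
Entangled

Writing the state as a|00⟩ + b|01⟩ + c|10⟩ + d|11⟩, it is a product state iff ad − bc = 0.
Here (a, b, c, d) = (-0.6958, -0.5946, 0.4028, 0): ad − bc = (-0.6958)(0) − (-0.5946)(0.4028) = 0.2395 ≠ 0, so the state is entangled.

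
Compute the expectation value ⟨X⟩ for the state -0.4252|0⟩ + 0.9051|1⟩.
-0.7697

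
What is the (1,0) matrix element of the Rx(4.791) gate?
-0.6788i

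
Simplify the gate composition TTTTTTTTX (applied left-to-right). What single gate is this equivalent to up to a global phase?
X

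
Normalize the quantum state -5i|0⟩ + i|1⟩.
-0.9806i|0⟩ + 0.1961i|1⟩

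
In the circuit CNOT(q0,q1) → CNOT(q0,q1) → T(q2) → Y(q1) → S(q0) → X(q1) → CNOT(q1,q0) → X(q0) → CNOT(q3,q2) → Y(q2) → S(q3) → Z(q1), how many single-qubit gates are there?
8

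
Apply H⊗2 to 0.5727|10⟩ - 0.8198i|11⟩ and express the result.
(0.2864 - 0.4099i)|00⟩ + (0.2864 + 0.4099i)|01⟩ + (-0.2864 + 0.4099i)|10⟩ + (-0.2864 - 0.4099i)|11⟩

H⊗2 gives amp(|y⟩) = (1/2) Σ_x (−1)^(x·y) amp(|x⟩), where x·y is the number of positions in which both x and y have a 1.
|00⟩: (0.5727 - 0.8198i)/2 = (0.2864 - 0.4099i)
|01⟩: (0.5727 + 0.8198i)/2 = (0.2864 + 0.4099i)
|10⟩: (-0.5727 + 0.8198i)/2 = (-0.2864 + 0.4099i)
|11⟩: (-0.5727 - 0.8198i)/2 = (-0.2864 - 0.4099i)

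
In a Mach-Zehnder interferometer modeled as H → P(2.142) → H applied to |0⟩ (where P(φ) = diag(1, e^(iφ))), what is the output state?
(0.2297 + 0.4206i)|0⟩ + (0.7703 - 0.4206i)|1⟩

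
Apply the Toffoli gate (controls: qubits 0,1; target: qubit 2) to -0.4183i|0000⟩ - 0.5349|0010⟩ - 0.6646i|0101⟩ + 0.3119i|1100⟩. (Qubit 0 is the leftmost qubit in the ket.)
-0.4183i|0000⟩ - 0.5349|0010⟩ - 0.6646i|0101⟩ + 0.3119i|1110⟩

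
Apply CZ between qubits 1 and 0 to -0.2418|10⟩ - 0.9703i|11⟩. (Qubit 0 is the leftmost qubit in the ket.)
-0.2418|10⟩ + 0.9703i|11⟩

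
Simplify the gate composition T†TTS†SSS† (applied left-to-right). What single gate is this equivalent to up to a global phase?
T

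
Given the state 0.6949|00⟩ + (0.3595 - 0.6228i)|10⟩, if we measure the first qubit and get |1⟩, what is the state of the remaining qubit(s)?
(0.4999 - 0.8661i)|0⟩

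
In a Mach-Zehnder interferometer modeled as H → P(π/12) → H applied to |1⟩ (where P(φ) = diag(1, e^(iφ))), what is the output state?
(0.01704 - 0.1294i)|0⟩ + (0.983 + 0.1294i)|1⟩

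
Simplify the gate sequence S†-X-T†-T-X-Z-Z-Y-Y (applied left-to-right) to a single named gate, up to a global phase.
S†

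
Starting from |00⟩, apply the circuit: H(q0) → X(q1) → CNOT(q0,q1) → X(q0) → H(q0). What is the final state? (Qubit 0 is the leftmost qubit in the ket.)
1/2|00⟩ + 1/2|01⟩ + 1/2|10⟩ - 1/2|11⟩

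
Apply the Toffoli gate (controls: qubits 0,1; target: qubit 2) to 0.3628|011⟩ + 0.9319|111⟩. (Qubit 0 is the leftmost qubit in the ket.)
0.3628|011⟩ + 0.9319|110⟩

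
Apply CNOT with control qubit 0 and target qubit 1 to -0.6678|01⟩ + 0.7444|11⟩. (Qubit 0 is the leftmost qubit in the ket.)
-0.6678|01⟩ + 0.7444|10⟩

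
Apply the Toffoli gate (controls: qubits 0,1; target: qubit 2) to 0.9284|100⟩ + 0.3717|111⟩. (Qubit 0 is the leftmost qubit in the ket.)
0.9284|100⟩ + 0.3717|110⟩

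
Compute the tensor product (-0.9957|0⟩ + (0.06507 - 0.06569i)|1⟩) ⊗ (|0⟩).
-0.9957|00⟩ + (0.06507 - 0.06569i)|10⟩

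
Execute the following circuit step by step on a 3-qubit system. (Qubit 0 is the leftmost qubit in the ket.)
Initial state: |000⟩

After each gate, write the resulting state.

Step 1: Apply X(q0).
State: |100⟩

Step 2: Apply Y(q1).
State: i|110⟩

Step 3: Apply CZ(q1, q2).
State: i|110⟩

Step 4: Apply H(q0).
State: (1/√2)i|010⟩ - (1/√2)i|110⟩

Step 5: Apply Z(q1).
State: -(1/√2)i|010⟩ + (1/√2)i|110⟩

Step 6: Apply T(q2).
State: -(1/√2)i|010⟩ + (1/√2)i|110⟩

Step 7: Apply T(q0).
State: -(1/√2)i|010⟩ + (-1/2 + (1/2)i)|110⟩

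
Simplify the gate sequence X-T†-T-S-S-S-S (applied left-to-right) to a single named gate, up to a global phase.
X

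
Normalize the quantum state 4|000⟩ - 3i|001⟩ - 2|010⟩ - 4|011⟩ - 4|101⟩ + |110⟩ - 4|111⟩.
0.4529|000⟩ - 0.3397i|001⟩ - 0.2265|010⟩ - 0.4529|011⟩ - 0.4529|101⟩ + 0.1132|110⟩ - 0.4529|111⟩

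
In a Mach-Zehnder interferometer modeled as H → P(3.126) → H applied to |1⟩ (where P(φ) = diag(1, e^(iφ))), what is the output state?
(0.9999 - 0.007796i)|0⟩ + (0.00006078 + 0.007796i)|1⟩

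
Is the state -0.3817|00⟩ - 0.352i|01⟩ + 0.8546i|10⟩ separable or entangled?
Entangled

Writing the state as a|00⟩ + b|01⟩ + c|10⟩ + d|11⟩, it is a product state iff ad − bc = 0.
Here (a, b, c, d) = (-0.3817, -0.352i, 0.8546i, 0): ad − bc = (-0.3817)(0) − (-0.352i)(0.8546i) = -0.3008 ≠ 0, so the state is entangled.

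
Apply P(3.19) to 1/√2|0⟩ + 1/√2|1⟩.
1/√2|0⟩ + (-0.7063 - 0.03422i)|1⟩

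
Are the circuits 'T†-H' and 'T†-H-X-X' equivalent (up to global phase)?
Yes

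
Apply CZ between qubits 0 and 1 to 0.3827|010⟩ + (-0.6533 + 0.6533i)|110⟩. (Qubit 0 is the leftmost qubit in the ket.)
0.3827|010⟩ + (0.6533 - 0.6533i)|110⟩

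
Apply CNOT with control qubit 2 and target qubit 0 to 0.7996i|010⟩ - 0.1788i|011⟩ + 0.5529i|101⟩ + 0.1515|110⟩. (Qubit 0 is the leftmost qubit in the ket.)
0.5529i|001⟩ + 0.7996i|010⟩ + 0.1515|110⟩ - 0.1788i|111⟩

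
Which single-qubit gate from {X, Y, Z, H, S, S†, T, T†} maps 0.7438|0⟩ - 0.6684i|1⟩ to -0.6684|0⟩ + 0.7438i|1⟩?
Y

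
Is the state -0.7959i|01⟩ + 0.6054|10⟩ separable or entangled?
Entangled

Writing the state as a|00⟩ + b|01⟩ + c|10⟩ + d|11⟩, it is a product state iff ad − bc = 0.
Here (a, b, c, d) = (0, -0.7959i, 0.6054, 0): ad − bc = (0)(0) − (-0.7959i)(0.6054) = 0.4818i ≠ 0, so the state is entangled.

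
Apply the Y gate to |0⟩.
i|1⟩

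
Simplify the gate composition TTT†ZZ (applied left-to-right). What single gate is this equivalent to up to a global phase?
T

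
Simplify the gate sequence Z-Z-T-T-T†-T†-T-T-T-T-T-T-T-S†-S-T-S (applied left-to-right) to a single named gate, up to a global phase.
S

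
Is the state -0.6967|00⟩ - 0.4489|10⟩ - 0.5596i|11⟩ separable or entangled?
Entangled

Writing the state as a|00⟩ + b|01⟩ + c|10⟩ + d|11⟩, it is a product state iff ad − bc = 0.
Here (a, b, c, d) = (-0.6967, 0, -0.4489, -0.5596i): ad − bc = (-0.6967)(-0.5596i) − (0)(-0.4489) = 0.3899i ≠ 0, so the state is entangled.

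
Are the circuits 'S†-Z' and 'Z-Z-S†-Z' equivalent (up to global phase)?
Yes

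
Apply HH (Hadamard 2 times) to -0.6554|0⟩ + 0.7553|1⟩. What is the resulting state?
-0.6554|0⟩ + 0.7553|1⟩

H² = I, so an even number of Hadamards cancels: H^2 = I and the state is unchanged.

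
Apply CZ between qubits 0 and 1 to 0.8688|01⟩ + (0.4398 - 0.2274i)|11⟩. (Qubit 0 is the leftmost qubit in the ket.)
0.8688|01⟩ + (-0.4398 + 0.2274i)|11⟩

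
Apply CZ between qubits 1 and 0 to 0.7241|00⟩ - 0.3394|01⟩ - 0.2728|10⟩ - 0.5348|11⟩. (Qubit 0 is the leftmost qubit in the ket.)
0.7241|00⟩ - 0.3394|01⟩ - 0.2728|10⟩ + 0.5348|11⟩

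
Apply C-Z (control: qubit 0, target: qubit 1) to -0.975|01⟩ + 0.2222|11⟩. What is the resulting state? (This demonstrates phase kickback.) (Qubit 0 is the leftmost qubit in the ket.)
-0.975|01⟩ - 0.2222|11⟩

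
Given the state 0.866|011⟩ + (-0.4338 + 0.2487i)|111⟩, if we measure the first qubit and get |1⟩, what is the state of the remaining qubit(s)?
(-0.8675 + 0.4974i)|11⟩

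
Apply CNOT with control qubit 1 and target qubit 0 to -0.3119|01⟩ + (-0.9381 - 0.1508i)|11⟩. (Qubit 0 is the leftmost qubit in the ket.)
(-0.9381 - 0.1508i)|01⟩ - 0.3119|11⟩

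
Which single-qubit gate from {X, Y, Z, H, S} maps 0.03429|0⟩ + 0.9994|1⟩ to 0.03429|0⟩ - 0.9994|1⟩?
Z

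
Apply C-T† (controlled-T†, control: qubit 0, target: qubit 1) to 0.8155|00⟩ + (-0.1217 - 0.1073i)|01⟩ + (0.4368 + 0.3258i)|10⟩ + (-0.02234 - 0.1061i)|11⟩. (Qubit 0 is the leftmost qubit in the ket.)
0.8155|00⟩ + (-0.1217 - 0.1073i)|01⟩ + (0.4368 + 0.3258i)|10⟩ + (-0.09082 - 0.05923i)|11⟩

C-T† leaves the control-|0⟩ kets |00⟩, |01⟩ unchanged and applies T† to qubit 1 on the control-|1⟩ pair (|10⟩, |11⟩).
T† = [[1, 0], [0, (1/√2 - (1/√2)i)]].
With a = amp(|10⟩) = (0.4368 + 0.3258i) and b = amp(|11⟩) = (-0.02234 - 0.1061i):
new amp(|10⟩) = (1)·a = (0.4368 + 0.3258i)
new amp(|11⟩) = (1/√2 - (1/√2)i)·b = (-0.09082 - 0.05923i)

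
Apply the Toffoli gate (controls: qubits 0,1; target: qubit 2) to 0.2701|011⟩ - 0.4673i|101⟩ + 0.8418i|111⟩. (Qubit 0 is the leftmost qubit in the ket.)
0.2701|011⟩ - 0.4673i|101⟩ + 0.8418i|110⟩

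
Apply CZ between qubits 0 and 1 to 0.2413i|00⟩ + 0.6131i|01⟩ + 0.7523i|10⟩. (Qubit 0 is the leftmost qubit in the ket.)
0.2413i|00⟩ + 0.6131i|01⟩ + 0.7523i|10⟩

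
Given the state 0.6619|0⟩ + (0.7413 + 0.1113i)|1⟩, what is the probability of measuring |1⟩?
0.5619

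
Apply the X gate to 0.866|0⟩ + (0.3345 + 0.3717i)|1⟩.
(0.3345 + 0.3717i)|0⟩ + 0.866|1⟩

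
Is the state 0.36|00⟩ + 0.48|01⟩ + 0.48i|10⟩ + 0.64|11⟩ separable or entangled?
Entangled

Writing the state as a|00⟩ + b|01⟩ + c|10⟩ + d|11⟩, it is a product state iff ad − bc = 0.
Here (a, b, c, d) = (0.36, 0.48, 0.48i, 0.64): ad − bc = (0.36)(0.64) − (0.48)(0.48i) = (0.2304 - 0.2304i) ≠ 0, so the state is entangled.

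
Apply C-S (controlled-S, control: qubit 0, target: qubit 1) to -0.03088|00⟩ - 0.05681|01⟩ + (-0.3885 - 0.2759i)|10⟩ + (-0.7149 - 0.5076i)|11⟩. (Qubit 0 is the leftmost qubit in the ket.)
-0.03088|00⟩ - 0.05681|01⟩ + (-0.3885 - 0.2759i)|10⟩ + (0.5076 - 0.7149i)|11⟩

C-S leaves the control-|0⟩ kets |00⟩, |01⟩ unchanged and applies S to qubit 1 on the control-|1⟩ pair (|10⟩, |11⟩).
S = [[1, 0], [0, i]].
With a = amp(|10⟩) = (-0.3885 - 0.2759i) and b = amp(|11⟩) = (-0.7149 - 0.5076i):
new amp(|10⟩) = (1)·a = (-0.3885 - 0.2759i)
new amp(|11⟩) = (i)·b = (0.5076 - 0.7149i)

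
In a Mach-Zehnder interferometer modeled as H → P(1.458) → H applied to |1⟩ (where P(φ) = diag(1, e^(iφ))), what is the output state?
(0.4437 - 0.4968i)|0⟩ + (0.5563 + 0.4968i)|1⟩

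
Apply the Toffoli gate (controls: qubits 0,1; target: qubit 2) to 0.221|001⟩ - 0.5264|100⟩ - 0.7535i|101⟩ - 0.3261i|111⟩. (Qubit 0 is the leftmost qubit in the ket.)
0.221|001⟩ - 0.5264|100⟩ - 0.7535i|101⟩ - 0.3261i|110⟩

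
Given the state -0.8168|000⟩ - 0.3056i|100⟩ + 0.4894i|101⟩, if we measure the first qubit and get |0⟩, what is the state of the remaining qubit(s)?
-|00⟩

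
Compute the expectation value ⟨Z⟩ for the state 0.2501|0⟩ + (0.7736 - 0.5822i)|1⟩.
-0.8749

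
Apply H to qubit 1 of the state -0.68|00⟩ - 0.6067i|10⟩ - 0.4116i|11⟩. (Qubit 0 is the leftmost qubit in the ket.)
-0.4808|00⟩ - 0.4808|01⟩ - 0.72i|10⟩ - 0.138i|11⟩

H on qubit 1 mixes each pair of kets that differ only in qubit 1: amplitudes (a, b) of (|…0…⟩, |…1…⟩) become ((a + b)/√2, (a − b)/√2). Kets absent from the input have amplitude 0.
(|00⟩, |01⟩): (a, b) = (-0.68, 0) → (-0.4808, -0.4808)
(|10⟩, |11⟩): (a, b) = (-0.6067i, -0.4116i) → (-0.72i, -0.138i)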